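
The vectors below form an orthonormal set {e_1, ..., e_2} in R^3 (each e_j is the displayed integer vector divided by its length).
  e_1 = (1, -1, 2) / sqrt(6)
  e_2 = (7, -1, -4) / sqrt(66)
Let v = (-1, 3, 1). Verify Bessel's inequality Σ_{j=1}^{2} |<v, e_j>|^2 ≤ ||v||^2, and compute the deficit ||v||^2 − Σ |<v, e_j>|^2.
Σ |<v, e_j>|^2 = 40/11; ||v||^2 = 11; deficit = 81/11

Write each e_j = u_j / sqrt(<u_j, u_j>) where u_j is the displayed integer vector. Then <v, e_j> = <v, u_j> / sqrt(<u_j, u_j>), so |<v, e_j>|^2 = <v, u_j>^2 / <u_j, u_j>.
Coefficients: <v, e_1> = -2/sqrt(6), <v, e_2> = -14/sqrt(66).
Square and sum: Σ |<v, e_j>|^2 = 40/11.
Compute ||v||^2 = v·v = 11.
Deficit = 11 − 40/11 = 81/11 ≥ 0, confirming Bessel's inequality. (The deficit equals ||v − Σ <v,e_j> e_j||^2, the squared distance from v to span{e_j}.)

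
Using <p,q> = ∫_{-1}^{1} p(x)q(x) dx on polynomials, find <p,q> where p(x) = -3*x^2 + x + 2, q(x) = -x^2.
<p,q> = -2/15

Expand the product: p(x)·q(x) = 3*x^4 - x^3 - 2*x^2.
∫_{-1}^{1} of each monomial x^k gives [2/(k+1) if k even, 0 if k odd]. Integrating term-by-term (or equivalently evaluating the antiderivative F(x) = 3*x^5/5 - x^4/4 - 2*x^3/3 at the endpoints):
  F(1) − F(−1) = -19/60 − (-11/60) = -2/15.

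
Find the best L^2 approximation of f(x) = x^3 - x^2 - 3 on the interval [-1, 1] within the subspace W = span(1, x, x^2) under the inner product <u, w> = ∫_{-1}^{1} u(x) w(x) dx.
g(x) = -x^2 + 3*x/5 - 3

The best approximation g ∈ W is the orthogonal projection of f onto W. Writing g = a_0 + a_1 x + a_2 x^2, the coefficients solve the normal equations G · a = b where
  G_{ij} = <φ_i, φ_j> and b_i = <f, φ_i>, with φ_0 = 1, φ_1 = x, φ_2 = x^2.
G =
  [2, 0, 2/3]
  [0, 2/3, 0]
  [2/3, 0, 2/5],
b = (-20/3, 2/5, -12/5).
Solving gives a_0 = -3, a_1 = 3/5, a_2 = -1, so
  g(x) = -x^2 + 3*x/5 - 3.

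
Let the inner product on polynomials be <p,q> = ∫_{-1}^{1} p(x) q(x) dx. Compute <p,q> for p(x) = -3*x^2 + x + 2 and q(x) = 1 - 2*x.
<p,q> = 2/3

Expand the product: p(x)·q(x) = 6*x^3 - 5*x^2 - 3*x + 2.
∫_{-1}^{1} of each monomial x^k gives [2/(k+1) if k even, 0 if k odd]. Integrating term-by-term (or equivalently evaluating the antiderivative F(x) = 3*x^4/2 - 5*x^3/3 - 3*x^2/2 + 2*x at the endpoints):
  F(1) − F(−1) = 1/3 − (-1/3) = 2/3.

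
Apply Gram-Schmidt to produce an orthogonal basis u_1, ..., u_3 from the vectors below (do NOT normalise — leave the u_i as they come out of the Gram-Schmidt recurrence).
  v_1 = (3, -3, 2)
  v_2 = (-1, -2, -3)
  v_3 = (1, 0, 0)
Orthogonal basis:
  u_1 = (3, -3, 2)
  u_2 = (-13/22, -53/22, -30/11)
  u_3 = (13/23, 7/23, -9/23)

Apply the Gram-Schmidt recurrence
  u_1 = v_1
  u_i = v_i − Σ_{j<i} ((v_i · u_j) / (u_j · u_j)) · u_j.

Step by step this gives:
  u_1 = (3, -3, 2)
  u_2 = (-13/22, -53/22, -30/11)
  u_3 = (13/23, 7/23, -9/23)

Orthogonality check:
  u_2 · u_1 = 0 (should be 0)
  u_3 · u_1 = 0 (should be 0)
  u_3 · u_2 = 0 (should be 0)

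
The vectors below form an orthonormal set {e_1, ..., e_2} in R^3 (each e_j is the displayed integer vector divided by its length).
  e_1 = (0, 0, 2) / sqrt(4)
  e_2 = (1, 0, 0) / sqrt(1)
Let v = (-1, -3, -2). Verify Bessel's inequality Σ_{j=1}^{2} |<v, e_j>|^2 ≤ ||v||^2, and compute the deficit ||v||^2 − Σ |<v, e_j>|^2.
Σ |<v, e_j>|^2 = 5; ||v||^2 = 14; deficit = 9

Write each e_j = u_j / sqrt(<u_j, u_j>) where u_j is the displayed integer vector. Then <v, e_j> = <v, u_j> / sqrt(<u_j, u_j>), so |<v, e_j>|^2 = <v, u_j>^2 / <u_j, u_j>.
Coefficients: <v, e_1> = -4/sqrt(4), <v, e_2> = -1/sqrt(1).
Square and sum: Σ |<v, e_j>|^2 = 5.
Compute ||v||^2 = v·v = 14.
Deficit = 14 − 5 = 9 ≥ 0, confirming Bessel's inequality. (The deficit equals ||v − Σ <v,e_j> e_j||^2, the squared distance from v to span{e_j}.)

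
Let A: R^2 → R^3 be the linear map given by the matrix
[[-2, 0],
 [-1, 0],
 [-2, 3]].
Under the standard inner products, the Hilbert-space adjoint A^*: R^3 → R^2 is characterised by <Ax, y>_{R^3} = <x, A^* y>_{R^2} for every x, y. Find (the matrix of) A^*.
A^* = A^T =
[[-2, -1, -2],
 [0, 0, 3]]

For real matrices with standard dot products, the defining identity <Ax, y> = <x, A^* y> gives (Ax)^T y = x^T (A^*) y, i.e. x^T A^T y = x^T (A^*) y. Since this holds for all x, y, we must have A^* = A^T. Therefore
A^* =
[[-2, -1, -2],
 [0, 0, 3]].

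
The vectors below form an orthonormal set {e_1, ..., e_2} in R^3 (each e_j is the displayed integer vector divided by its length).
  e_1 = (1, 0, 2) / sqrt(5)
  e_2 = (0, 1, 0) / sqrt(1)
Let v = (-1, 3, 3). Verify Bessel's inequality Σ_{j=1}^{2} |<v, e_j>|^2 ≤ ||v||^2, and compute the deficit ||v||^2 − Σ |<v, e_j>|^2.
Σ |<v, e_j>|^2 = 14; ||v||^2 = 19; deficit = 5

Write each e_j = u_j / sqrt(<u_j, u_j>) where u_j is the displayed integer vector. Then <v, e_j> = <v, u_j> / sqrt(<u_j, u_j>), so |<v, e_j>|^2 = <v, u_j>^2 / <u_j, u_j>.
Coefficients: <v, e_1> = 5/sqrt(5), <v, e_2> = 3/sqrt(1).
Square and sum: Σ |<v, e_j>|^2 = 14.
Compute ||v||^2 = v·v = 19.
Deficit = 19 − 14 = 5 ≥ 0, confirming Bessel's inequality. (The deficit equals ||v − Σ <v,e_j> e_j||^2, the squared distance from v to span{e_j}.)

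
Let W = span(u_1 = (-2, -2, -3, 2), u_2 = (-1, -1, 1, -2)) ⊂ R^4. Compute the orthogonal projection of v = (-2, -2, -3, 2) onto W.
proj_W(v) = (-2, -2, -3, 2)

Set up U = [u_1 | ... | u_2] ∈ R^(4×2). The projector onto W = col(U) is P = U (U^T U)^(-1) U^T.
Compute U^T U =
  [21, -3]
  [-3, 7],
and U^T v = (21, -3).
Solve U^T U · c = U^T v for the coefficients: c = (1, 0). The projection is proj_W(v) = U c.
Check: (v - proj_W(v)) · u_1 = 0  (should be 0).
Check: (v - proj_W(v)) · u_2 = 0  (should be 0).
Result: proj_W(v) = (-2, -2, -3, 2).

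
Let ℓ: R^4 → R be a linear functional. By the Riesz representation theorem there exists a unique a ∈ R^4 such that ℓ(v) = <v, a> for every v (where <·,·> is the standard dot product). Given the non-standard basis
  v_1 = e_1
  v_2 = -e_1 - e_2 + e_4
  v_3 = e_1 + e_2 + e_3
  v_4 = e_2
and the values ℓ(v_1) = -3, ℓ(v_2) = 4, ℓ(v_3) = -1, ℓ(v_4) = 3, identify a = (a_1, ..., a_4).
a = (-3, 3, -1, 4)

Write a = (a_1, ..., a_4) in the standard basis. For each basis vector v_i, ℓ(v_i) = <v_i, a> is a linear equation in the a_j's. Collect the n equations into a matrix system V a = ℓ, where row i of V is v_i (expressed in the standard basis). Since V is invertible (lower-triangular with 1s on the diagonal, up to permutation), solve by back-substitution:
  V =
[[1, 0, 0, 0],
 [-1, -1, 0, 1],
 [1, 1, 1, 0],
 [0, 1, 0, 0]]
  V a = (-3, 4, -1, 3)
Solving gives a = (-3, 3, -1, 4).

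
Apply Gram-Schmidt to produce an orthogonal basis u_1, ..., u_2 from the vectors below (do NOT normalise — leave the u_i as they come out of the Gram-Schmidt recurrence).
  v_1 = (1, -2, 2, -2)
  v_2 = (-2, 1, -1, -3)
Orthogonal basis:
  u_1 = (1, -2, 2, -2)
  u_2 = (-2, 1, -1, -3)

Apply the Gram-Schmidt recurrence
  u_1 = v_1
  u_i = v_i − Σ_{j<i} ((v_i · u_j) / (u_j · u_j)) · u_j.

Step by step this gives:
  u_1 = (1, -2, 2, -2)
  u_2 = (-2, 1, -1, -3)

Orthogonality check:
  u_2 · u_1 = 0 (should be 0)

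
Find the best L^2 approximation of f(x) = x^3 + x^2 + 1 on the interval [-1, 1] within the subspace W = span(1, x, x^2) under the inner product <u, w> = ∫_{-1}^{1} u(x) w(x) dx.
g(x) = x^2 + 3*x/5 + 1

The best approximation g ∈ W is the orthogonal projection of f onto W. Writing g = a_0 + a_1 x + a_2 x^2, the coefficients solve the normal equations G · a = b where
  G_{ij} = <φ_i, φ_j> and b_i = <f, φ_i>, with φ_0 = 1, φ_1 = x, φ_2 = x^2.
G =
  [2, 0, 2/3]
  [0, 2/3, 0]
  [2/3, 0, 2/5],
b = (8/3, 2/5, 16/15).
Solving gives a_0 = 1, a_1 = 3/5, a_2 = 1, so
  g(x) = x^2 + 3*x/5 + 1.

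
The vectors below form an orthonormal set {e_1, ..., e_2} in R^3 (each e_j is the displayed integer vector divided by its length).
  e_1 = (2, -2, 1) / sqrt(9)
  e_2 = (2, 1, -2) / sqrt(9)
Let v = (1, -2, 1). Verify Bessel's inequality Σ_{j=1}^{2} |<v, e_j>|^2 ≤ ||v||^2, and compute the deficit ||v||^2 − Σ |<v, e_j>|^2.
Σ |<v, e_j>|^2 = 53/9; ||v||^2 = 6; deficit = 1/9

Write each e_j = u_j / sqrt(<u_j, u_j>) where u_j is the displayed integer vector. Then <v, e_j> = <v, u_j> / sqrt(<u_j, u_j>), so |<v, e_j>|^2 = <v, u_j>^2 / <u_j, u_j>.
Coefficients: <v, e_1> = 7/sqrt(9), <v, e_2> = -2/sqrt(9).
Square and sum: Σ |<v, e_j>|^2 = 53/9.
Compute ||v||^2 = v·v = 6.
Deficit = 6 − 53/9 = 1/9 ≥ 0, confirming Bessel's inequality. (The deficit equals ||v − Σ <v,e_j> e_j||^2, the squared distance from v to span{e_j}.)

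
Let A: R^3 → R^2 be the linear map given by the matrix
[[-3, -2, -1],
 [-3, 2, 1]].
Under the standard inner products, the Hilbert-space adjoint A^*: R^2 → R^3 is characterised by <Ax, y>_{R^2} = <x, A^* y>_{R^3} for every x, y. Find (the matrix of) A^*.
A^* = A^T =
[[-3, -3],
 [-2, 2],
 [-1, 1]]

For real matrices with standard dot products, the defining identity <Ax, y> = <x, A^* y> gives (Ax)^T y = x^T (A^*) y, i.e. x^T A^T y = x^T (A^*) y. Since this holds for all x, y, we must have A^* = A^T. Therefore
A^* =
[[-3, -3],
 [-2, 2],
 [-1, 1]].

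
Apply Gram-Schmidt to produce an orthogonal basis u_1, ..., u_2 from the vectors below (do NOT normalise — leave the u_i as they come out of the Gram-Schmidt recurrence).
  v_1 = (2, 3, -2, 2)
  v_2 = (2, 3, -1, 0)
Orthogonal basis:
  u_1 = (2, 3, -2, 2)
  u_2 = (4/7, 6/7, 3/7, -10/7)

Apply the Gram-Schmidt recurrence
  u_1 = v_1
  u_i = v_i − Σ_{j<i} ((v_i · u_j) / (u_j · u_j)) · u_j.

Step by step this gives:
  u_1 = (2, 3, -2, 2)
  u_2 = (4/7, 6/7, 3/7, -10/7)

Orthogonality check:
  u_2 · u_1 = 0 (should be 0)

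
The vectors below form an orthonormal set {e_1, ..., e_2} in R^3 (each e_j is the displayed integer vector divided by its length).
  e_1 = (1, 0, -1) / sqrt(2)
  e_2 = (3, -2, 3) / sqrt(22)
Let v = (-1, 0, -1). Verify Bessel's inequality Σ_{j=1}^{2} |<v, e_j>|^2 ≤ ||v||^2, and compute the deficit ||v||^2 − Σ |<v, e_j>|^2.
Σ |<v, e_j>|^2 = 18/11; ||v||^2 = 2; deficit = 4/11

Write each e_j = u_j / sqrt(<u_j, u_j>) where u_j is the displayed integer vector. Then <v, e_j> = <v, u_j> / sqrt(<u_j, u_j>), so |<v, e_j>|^2 = <v, u_j>^2 / <u_j, u_j>.
Coefficients: <v, e_1> = 0/sqrt(2), <v, e_2> = -6/sqrt(22).
Square and sum: Σ |<v, e_j>|^2 = 18/11.
Compute ||v||^2 = v·v = 2.
Deficit = 2 − 18/11 = 4/11 ≥ 0, confirming Bessel's inequality. (The deficit equals ||v − Σ <v,e_j> e_j||^2, the squared distance from v to span{e_j}.)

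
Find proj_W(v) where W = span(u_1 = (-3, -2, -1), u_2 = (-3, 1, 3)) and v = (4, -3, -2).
proj_W(v) = (81/25, -147/125, -421/125)

Set up U = [u_1 | ... | u_2] ∈ R^(3×2). The projector onto W = col(U) is P = U (U^T U)^(-1) U^T.
Compute U^T U =
  [14, 4]
  [4, 19],
and U^T v = (-4, -21).
Solve U^T U · c = U^T v for the coefficients: c = (4/125, -139/125). The projection is proj_W(v) = U c.
Check: (v - proj_W(v)) · u_1 = 0  (should be 0).
Check: (v - proj_W(v)) · u_2 = 0  (should be 0).
Result: proj_W(v) = (81/25, -147/125, -421/125).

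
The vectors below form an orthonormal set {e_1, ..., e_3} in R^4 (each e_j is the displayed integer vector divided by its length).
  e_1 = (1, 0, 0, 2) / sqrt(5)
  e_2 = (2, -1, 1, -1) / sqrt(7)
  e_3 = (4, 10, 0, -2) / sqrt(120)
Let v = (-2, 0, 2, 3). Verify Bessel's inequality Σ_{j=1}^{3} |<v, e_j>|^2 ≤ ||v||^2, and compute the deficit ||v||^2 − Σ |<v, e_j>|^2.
Σ |<v, e_j>|^2 = 353/42; ||v||^2 = 17; deficit = 361/42

Write each e_j = u_j / sqrt(<u_j, u_j>) where u_j is the displayed integer vector. Then <v, e_j> = <v, u_j> / sqrt(<u_j, u_j>), so |<v, e_j>|^2 = <v, u_j>^2 / <u_j, u_j>.
Coefficients: <v, e_1> = 4/sqrt(5), <v, e_2> = -5/sqrt(7), <v, e_3> = -14/sqrt(120).
Square and sum: Σ |<v, e_j>|^2 = 353/42.
Compute ||v||^2 = v·v = 17.
Deficit = 17 − 353/42 = 361/42 ≥ 0, confirming Bessel's inequality. (The deficit equals ||v − Σ <v,e_j> e_j||^2, the squared distance from v to span{e_j}.)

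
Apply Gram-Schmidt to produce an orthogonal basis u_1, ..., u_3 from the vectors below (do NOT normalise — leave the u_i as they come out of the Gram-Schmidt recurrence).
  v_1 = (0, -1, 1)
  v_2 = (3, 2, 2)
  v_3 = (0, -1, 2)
Orthogonal basis:
  u_1 = (0, -1, 1)
  u_2 = (3, 2, 2)
  u_3 = (-6/17, 9/34, 9/34)

Apply the Gram-Schmidt recurrence
  u_1 = v_1
  u_i = v_i − Σ_{j<i} ((v_i · u_j) / (u_j · u_j)) · u_j.

Step by step this gives:
  u_1 = (0, -1, 1)
  u_2 = (3, 2, 2)
  u_3 = (-6/17, 9/34, 9/34)

Orthogonality check:
  u_2 · u_1 = 0 (should be 0)
  u_3 · u_1 = 0 (should be 0)
  u_3 · u_2 = 0 (should be 0)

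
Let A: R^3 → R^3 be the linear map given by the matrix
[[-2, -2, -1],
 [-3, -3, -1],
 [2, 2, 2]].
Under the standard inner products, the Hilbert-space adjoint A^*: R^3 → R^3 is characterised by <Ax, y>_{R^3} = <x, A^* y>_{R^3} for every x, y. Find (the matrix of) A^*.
A^* = A^T =
[[-2, -3, 2],
 [-2, -3, 2],
 [-1, -1, 2]]

For real matrices with standard dot products, the defining identity <Ax, y> = <x, A^* y> gives (Ax)^T y = x^T (A^*) y, i.e. x^T A^T y = x^T (A^*) y. Since this holds for all x, y, we must have A^* = A^T. Therefore
A^* =
[[-2, -3, 2],
 [-2, -3, 2],
 [-1, -1, 2]].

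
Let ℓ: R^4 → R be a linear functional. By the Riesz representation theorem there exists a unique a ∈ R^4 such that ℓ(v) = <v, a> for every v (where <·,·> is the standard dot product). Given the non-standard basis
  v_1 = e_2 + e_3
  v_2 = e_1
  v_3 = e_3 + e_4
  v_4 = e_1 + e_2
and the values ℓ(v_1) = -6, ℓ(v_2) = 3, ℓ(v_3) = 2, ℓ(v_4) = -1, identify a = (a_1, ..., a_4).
a = (3, -4, -2, 4)

Write a = (a_1, ..., a_4) in the standard basis. For each basis vector v_i, ℓ(v_i) = <v_i, a> is a linear equation in the a_j's. Collect the n equations into a matrix system V a = ℓ, where row i of V is v_i (expressed in the standard basis). Since V is invertible (lower-triangular with 1s on the diagonal, up to permutation), solve by back-substitution:
  V =
[[0, 1, 1, 0],
 [1, 0, 0, 0],
 [0, 0, 1, 1],
 [1, 1, 0, 0]]
  V a = (-6, 3, 2, -1)
Solving gives a = (3, -4, -2, 4).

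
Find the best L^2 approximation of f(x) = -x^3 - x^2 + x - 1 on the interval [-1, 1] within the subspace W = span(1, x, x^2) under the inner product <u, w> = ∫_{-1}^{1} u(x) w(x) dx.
g(x) = -x^2 + 2*x/5 - 1

The best approximation g ∈ W is the orthogonal projection of f onto W. Writing g = a_0 + a_1 x + a_2 x^2, the coefficients solve the normal equations G · a = b where
  G_{ij} = <φ_i, φ_j> and b_i = <f, φ_i>, with φ_0 = 1, φ_1 = x, φ_2 = x^2.
G =
  [2, 0, 2/3]
  [0, 2/3, 0]
  [2/3, 0, 2/5],
b = (-8/3, 4/15, -16/15).
Solving gives a_0 = -1, a_1 = 2/5, a_2 = -1, so
  g(x) = -x^2 + 2*x/5 - 1.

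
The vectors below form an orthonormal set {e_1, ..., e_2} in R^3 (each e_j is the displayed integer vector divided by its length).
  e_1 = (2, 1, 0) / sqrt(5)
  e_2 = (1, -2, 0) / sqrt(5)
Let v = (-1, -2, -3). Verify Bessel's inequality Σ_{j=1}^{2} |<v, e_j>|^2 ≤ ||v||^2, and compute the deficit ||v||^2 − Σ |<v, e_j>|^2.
Σ |<v, e_j>|^2 = 5; ||v||^2 = 14; deficit = 9

Write each e_j = u_j / sqrt(<u_j, u_j>) where u_j is the displayed integer vector. Then <v, e_j> = <v, u_j> / sqrt(<u_j, u_j>), so |<v, e_j>|^2 = <v, u_j>^2 / <u_j, u_j>.
Coefficients: <v, e_1> = -4/sqrt(5), <v, e_2> = 3/sqrt(5).
Square and sum: Σ |<v, e_j>|^2 = 5.
Compute ||v||^2 = v·v = 14.
Deficit = 14 − 5 = 9 ≥ 0, confirming Bessel's inequality. (The deficit equals ||v − Σ <v,e_j> e_j||^2, the squared distance from v to span{e_j}.)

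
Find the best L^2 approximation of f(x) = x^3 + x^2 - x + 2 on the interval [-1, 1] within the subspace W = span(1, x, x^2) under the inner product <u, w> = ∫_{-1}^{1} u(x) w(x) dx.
g(x) = x^2 - 2*x/5 + 2

The best approximation g ∈ W is the orthogonal projection of f onto W. Writing g = a_0 + a_1 x + a_2 x^2, the coefficients solve the normal equations G · a = b where
  G_{ij} = <φ_i, φ_j> and b_i = <f, φ_i>, with φ_0 = 1, φ_1 = x, φ_2 = x^2.
G =
  [2, 0, 2/3]
  [0, 2/3, 0]
  [2/3, 0, 2/5],
b = (14/3, -4/15, 26/15).
Solving gives a_0 = 2, a_1 = -2/5, a_2 = 1, so
  g(x) = x^2 - 2*x/5 + 2.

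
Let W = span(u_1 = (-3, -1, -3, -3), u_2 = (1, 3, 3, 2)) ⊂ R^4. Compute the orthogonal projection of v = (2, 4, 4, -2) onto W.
proj_W(v) = (-2/203, 746/203, 558/203, 278/203)

Set up U = [u_1 | ... | u_2] ∈ R^(4×2). The projector onto W = col(U) is P = U (U^T U)^(-1) U^T.
Compute U^T U =
  [28, -21]
  [-21, 23],
and U^T v = (-16, 22).
Solve U^T U · c = U^T v for the coefficients: c = (94/203, 40/29). The projection is proj_W(v) = U c.
Check: (v - proj_W(v)) · u_1 = 0  (should be 0).
Check: (v - proj_W(v)) · u_2 = 0  (should be 0).
Result: proj_W(v) = (-2/203, 746/203, 558/203, 278/203).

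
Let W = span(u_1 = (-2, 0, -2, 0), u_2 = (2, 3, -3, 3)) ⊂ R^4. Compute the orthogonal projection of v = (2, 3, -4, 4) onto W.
proj_W(v) = (119/61, 216/61, -241/61, 216/61)

Set up U = [u_1 | ... | u_2] ∈ R^(4×2). The projector onto W = col(U) is P = U (U^T U)^(-1) U^T.
Compute U^T U =
  [8, 2]
  [2, 31],
and U^T v = (4, 37).
Solve U^T U · c = U^T v for the coefficients: c = (25/122, 72/61). The projection is proj_W(v) = U c.
Check: (v - proj_W(v)) · u_1 = 0  (should be 0).
Check: (v - proj_W(v)) · u_2 = 0  (should be 0).
Result: proj_W(v) = (119/61, 216/61, -241/61, 216/61).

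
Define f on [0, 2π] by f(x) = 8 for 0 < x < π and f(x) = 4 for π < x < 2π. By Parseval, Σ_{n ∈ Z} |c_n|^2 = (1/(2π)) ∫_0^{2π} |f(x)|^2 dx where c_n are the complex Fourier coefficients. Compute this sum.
Σ |c_n|^2 = 40

Parseval equates the L^2 energy of f (normalised by 1/(2π)) with the ℓ^2 sum of its Fourier coefficients: (1/(2π)) ∫_0^{2π} |f|^2 = Σ |c_n|^2.
Compute the left side: (1/(2π)) [∫_0^π 8^2 dx + ∫_π^{2π} 4^2 dx] = (1/(2π)) · (64π + 16π) = (64 + 16)/2 = 40.
So Σ_{n ∈ Z} |c_n|^2 = 40.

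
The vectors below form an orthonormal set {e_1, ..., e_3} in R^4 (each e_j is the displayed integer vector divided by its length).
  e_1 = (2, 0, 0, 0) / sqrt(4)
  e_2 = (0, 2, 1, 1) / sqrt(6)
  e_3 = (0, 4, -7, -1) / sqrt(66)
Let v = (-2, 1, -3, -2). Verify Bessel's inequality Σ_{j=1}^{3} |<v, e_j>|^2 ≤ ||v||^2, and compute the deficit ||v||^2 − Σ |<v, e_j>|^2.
Σ |<v, e_j>|^2 = 182/11; ||v||^2 = 18; deficit = 16/11

Write each e_j = u_j / sqrt(<u_j, u_j>) where u_j is the displayed integer vector. Then <v, e_j> = <v, u_j> / sqrt(<u_j, u_j>), so |<v, e_j>|^2 = <v, u_j>^2 / <u_j, u_j>.
Coefficients: <v, e_1> = -4/sqrt(4), <v, e_2> = -3/sqrt(6), <v, e_3> = 27/sqrt(66).
Square and sum: Σ |<v, e_j>|^2 = 182/11.
Compute ||v||^2 = v·v = 18.
Deficit = 18 − 182/11 = 16/11 ≥ 0, confirming Bessel's inequality. (The deficit equals ||v − Σ <v,e_j> e_j||^2, the squared distance from v to span{e_j}.)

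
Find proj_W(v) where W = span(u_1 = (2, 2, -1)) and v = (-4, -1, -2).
proj_W(v) = (-16/9, -16/9, 8/9)

Set up U = [u_1 | ... | u_1] ∈ R^(3×1). The projector onto W = col(U) is P = U (U^T U)^(-1) U^T.
Compute U^T U =
  [9],
and U^T v = (-8).
Solve U^T U · c = U^T v for the coefficients: c = (-8/9). The projection is proj_W(v) = U c.
Check: (v - proj_W(v)) · u_1 = 0  (should be 0).
Result: proj_W(v) = (-16/9, -16/9, 8/9).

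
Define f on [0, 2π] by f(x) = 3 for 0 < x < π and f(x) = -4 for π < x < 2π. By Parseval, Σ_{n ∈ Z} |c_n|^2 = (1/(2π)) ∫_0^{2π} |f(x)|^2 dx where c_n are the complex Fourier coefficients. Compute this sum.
Σ |c_n|^2 = 25/2

Parseval equates the L^2 energy of f (normalised by 1/(2π)) with the ℓ^2 sum of its Fourier coefficients: (1/(2π)) ∫_0^{2π} |f|^2 = Σ |c_n|^2.
Compute the left side: (1/(2π)) [∫_0^π 3^2 dx + ∫_π^{2π} (-4)^2 dx] = (1/(2π)) · (9π + 16π) = (9 + 16)/2 = 25/2.
So Σ_{n ∈ Z} |c_n|^2 = 25/2.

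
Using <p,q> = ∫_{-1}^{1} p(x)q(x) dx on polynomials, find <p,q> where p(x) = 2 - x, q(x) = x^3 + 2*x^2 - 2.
<p,q> = -86/15

Expand the product: p(x)·q(x) = -x^4 + 4*x^2 + 2*x - 4.
∫_{-1}^{1} of each monomial x^k gives [2/(k+1) if k even, 0 if k odd]. Integrating term-by-term (or equivalently evaluating the antiderivative F(x) = -x^5/5 + 4*x^3/3 + x^2 - 4*x at the endpoints):
  F(1) − F(−1) = -28/15 − (58/15) = -86/15.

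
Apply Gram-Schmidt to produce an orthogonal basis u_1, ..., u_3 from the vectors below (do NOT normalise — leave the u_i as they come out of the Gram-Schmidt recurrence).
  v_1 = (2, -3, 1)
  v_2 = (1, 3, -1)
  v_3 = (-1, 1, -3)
Orthogonal basis:
  u_1 = (2, -3, 1)
  u_2 = (15/7, 9/7, -3/7)
  u_3 = (0, -4/5, -12/5)

Apply the Gram-Schmidt recurrence
  u_1 = v_1
  u_i = v_i − Σ_{j<i} ((v_i · u_j) / (u_j · u_j)) · u_j.

Step by step this gives:
  u_1 = (2, -3, 1)
  u_2 = (15/7, 9/7, -3/7)
  u_3 = (0, -4/5, -12/5)

Orthogonality check:
  u_2 · u_1 = 0 (should be 0)
  u_3 · u_1 = 0 (should be 0)
  u_3 · u_2 = 0 (should be 0)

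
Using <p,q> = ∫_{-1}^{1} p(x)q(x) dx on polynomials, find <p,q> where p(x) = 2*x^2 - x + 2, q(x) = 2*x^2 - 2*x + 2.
<p,q> = 244/15

Expand the product: p(x)·q(x) = 4*x^4 - 6*x^3 + 10*x^2 - 6*x + 4.
∫_{-1}^{1} of each monomial x^k gives [2/(k+1) if k even, 0 if k odd]. Integrating term-by-term (or equivalently evaluating the antiderivative F(x) = 4*x^5/5 - 3*x^4/2 + 10*x^3/3 - 3*x^2 + 4*x at the endpoints):
  F(1) − F(−1) = 109/30 − (-379/30) = 244/15.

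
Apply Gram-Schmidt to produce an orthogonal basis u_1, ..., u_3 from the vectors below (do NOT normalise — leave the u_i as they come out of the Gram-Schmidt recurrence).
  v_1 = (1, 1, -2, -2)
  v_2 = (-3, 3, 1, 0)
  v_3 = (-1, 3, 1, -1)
Orthogonal basis:
  u_1 = (1, 1, -2, -2)
  u_2 = (-14/5, 16/5, 3/5, -2/5)
  u_3 = (76/93, 46/93, 30/31, -29/93)

Apply the Gram-Schmidt recurrence
  u_1 = v_1
  u_i = v_i − Σ_{j<i} ((v_i · u_j) / (u_j · u_j)) · u_j.

Step by step this gives:
  u_1 = (1, 1, -2, -2)
  u_2 = (-14/5, 16/5, 3/5, -2/5)
  u_3 = (76/93, 46/93, 30/31, -29/93)

Orthogonality check:
  u_2 · u_1 = 0 (should be 0)
  u_3 · u_1 = 0 (should be 0)
  u_3 · u_2 = 0 (should be 0)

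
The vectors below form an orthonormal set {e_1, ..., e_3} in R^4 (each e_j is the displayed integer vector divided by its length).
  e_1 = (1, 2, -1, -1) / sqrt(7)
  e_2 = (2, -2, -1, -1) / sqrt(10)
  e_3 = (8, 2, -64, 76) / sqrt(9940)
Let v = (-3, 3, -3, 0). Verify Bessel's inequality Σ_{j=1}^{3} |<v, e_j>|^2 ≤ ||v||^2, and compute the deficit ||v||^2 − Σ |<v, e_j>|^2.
Σ |<v, e_j>|^2 = 2313/142; ||v||^2 = 27; deficit = 1521/142

Write each e_j = u_j / sqrt(<u_j, u_j>) where u_j is the displayed integer vector. Then <v, e_j> = <v, u_j> / sqrt(<u_j, u_j>), so |<v, e_j>|^2 = <v, u_j>^2 / <u_j, u_j>.
Coefficients: <v, e_1> = 6/sqrt(7), <v, e_2> = -9/sqrt(10), <v, e_3> = 174/sqrt(9940).
Square and sum: Σ |<v, e_j>|^2 = 2313/142.
Compute ||v||^2 = v·v = 27.
Deficit = 27 − 2313/142 = 1521/142 ≥ 0, confirming Bessel's inequality. (The deficit equals ||v − Σ <v,e_j> e_j||^2, the squared distance from v to span{e_j}.)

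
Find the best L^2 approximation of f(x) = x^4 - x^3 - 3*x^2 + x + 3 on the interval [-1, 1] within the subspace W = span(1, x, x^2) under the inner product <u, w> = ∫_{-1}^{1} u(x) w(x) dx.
g(x) = -15*x^2/7 + 2*x/5 + 102/35

The best approximation g ∈ W is the orthogonal projection of f onto W. Writing g = a_0 + a_1 x + a_2 x^2, the coefficients solve the normal equations G · a = b where
  G_{ij} = <φ_i, φ_j> and b_i = <f, φ_i>, with φ_0 = 1, φ_1 = x, φ_2 = x^2.
G =
  [2, 0, 2/3]
  [0, 2/3, 0]
  [2/3, 0, 2/5],
b = (22/5, 4/15, 38/35).
Solving gives a_0 = 102/35, a_1 = 2/5, a_2 = -15/7, so
  g(x) = -15*x^2/7 + 2*x/5 + 102/35.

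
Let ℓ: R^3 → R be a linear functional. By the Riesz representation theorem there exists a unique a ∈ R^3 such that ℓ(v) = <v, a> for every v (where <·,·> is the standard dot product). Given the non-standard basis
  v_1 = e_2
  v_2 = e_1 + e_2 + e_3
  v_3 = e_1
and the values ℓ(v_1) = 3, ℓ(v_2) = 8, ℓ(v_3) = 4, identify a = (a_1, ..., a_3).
a = (4, 3, 1)

Write a = (a_1, ..., a_3) in the standard basis. For each basis vector v_i, ℓ(v_i) = <v_i, a> is a linear equation in the a_j's. Collect the n equations into a matrix system V a = ℓ, where row i of V is v_i (expressed in the standard basis). Since V is invertible (lower-triangular with 1s on the diagonal, up to permutation), solve by back-substitution:
  V =
[[0, 1, 0],
 [1, 1, 1],
 [1, 0, 0]]
  V a = (3, 8, 4)
Solving gives a = (4, 3, 1).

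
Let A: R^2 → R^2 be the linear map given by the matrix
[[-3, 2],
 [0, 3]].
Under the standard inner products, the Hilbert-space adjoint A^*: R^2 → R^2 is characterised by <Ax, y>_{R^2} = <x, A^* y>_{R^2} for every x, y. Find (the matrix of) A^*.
A^* = A^T =
[[-3, 0],
 [2, 3]]

For real matrices with standard dot products, the defining identity <Ax, y> = <x, A^* y> gives (Ax)^T y = x^T (A^*) y, i.e. x^T A^T y = x^T (A^*) y. Since this holds for all x, y, we must have A^* = A^T. Therefore
A^* =
[[-3, 0],
 [2, 3]].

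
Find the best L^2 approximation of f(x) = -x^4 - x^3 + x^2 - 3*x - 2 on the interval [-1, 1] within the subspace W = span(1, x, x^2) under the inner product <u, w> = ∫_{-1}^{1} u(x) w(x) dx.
g(x) = x^2/7 - 18*x/5 - 67/35

The best approximation g ∈ W is the orthogonal projection of f onto W. Writing g = a_0 + a_1 x + a_2 x^2, the coefficients solve the normal equations G · a = b where
  G_{ij} = <φ_i, φ_j> and b_i = <f, φ_i>, with φ_0 = 1, φ_1 = x, φ_2 = x^2.
G =
  [2, 0, 2/3]
  [0, 2/3, 0]
  [2/3, 0, 2/5],
b = (-56/15, -12/5, -128/105).
Solving gives a_0 = -67/35, a_1 = -18/5, a_2 = 1/7, so
  g(x) = x^2/7 - 18*x/5 - 67/35.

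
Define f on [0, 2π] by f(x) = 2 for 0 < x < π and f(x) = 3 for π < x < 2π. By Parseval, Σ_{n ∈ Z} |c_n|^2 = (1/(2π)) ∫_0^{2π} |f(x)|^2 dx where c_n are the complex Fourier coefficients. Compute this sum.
Σ |c_n|^2 = 13/2

Parseval equates the L^2 energy of f (normalised by 1/(2π)) with the ℓ^2 sum of its Fourier coefficients: (1/(2π)) ∫_0^{2π} |f|^2 = Σ |c_n|^2.
Compute the left side: (1/(2π)) [∫_0^π 2^2 dx + ∫_π^{2π} 3^2 dx] = (1/(2π)) · (4π + 9π) = (4 + 9)/2 = 13/2.
So Σ_{n ∈ Z} |c_n|^2 = 13/2.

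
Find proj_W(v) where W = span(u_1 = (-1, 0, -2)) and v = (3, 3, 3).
proj_W(v) = (9/5, 0, 18/5)

Set up U = [u_1 | ... | u_1] ∈ R^(3×1). The projector onto W = col(U) is P = U (U^T U)^(-1) U^T.
Compute U^T U =
  [5],
and U^T v = (-9).
Solve U^T U · c = U^T v for the coefficients: c = (-9/5). The projection is proj_W(v) = U c.
Check: (v - proj_W(v)) · u_1 = 0  (should be 0).
Result: proj_W(v) = (9/5, 0, 18/5).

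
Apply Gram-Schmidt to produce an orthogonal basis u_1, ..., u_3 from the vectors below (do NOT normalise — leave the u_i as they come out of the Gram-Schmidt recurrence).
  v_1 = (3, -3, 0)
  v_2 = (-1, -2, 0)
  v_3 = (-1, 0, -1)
Orthogonal basis:
  u_1 = (3, -3, 0)
  u_2 = (-3/2, -3/2, 0)
  u_3 = (0, 0, -1)

Apply the Gram-Schmidt recurrence
  u_1 = v_1
  u_i = v_i − Σ_{j<i} ((v_i · u_j) / (u_j · u_j)) · u_j.

Step by step this gives:
  u_1 = (3, -3, 0)
  u_2 = (-3/2, -3/2, 0)
  u_3 = (0, 0, -1)

Orthogonality check:
  u_2 · u_1 = 0 (should be 0)
  u_3 · u_1 = 0 (should be 0)
  u_3 · u_2 = 0 (should be 0)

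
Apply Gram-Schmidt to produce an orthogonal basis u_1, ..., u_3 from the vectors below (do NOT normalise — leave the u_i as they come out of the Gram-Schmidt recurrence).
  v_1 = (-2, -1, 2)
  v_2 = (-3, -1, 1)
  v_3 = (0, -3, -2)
Orthogonal basis:
  u_1 = (-2, -1, 2)
  u_2 = (-1, 0, -1)
  u_3 = (7/9, -28/9, -7/9)

Apply the Gram-Schmidt recurrence
  u_1 = v_1
  u_i = v_i − Σ_{j<i} ((v_i · u_j) / (u_j · u_j)) · u_j.

Step by step this gives:
  u_1 = (-2, -1, 2)
  u_2 = (-1, 0, -1)
  u_3 = (7/9, -28/9, -7/9)

Orthogonality check:
  u_2 · u_1 = 0 (should be 0)
  u_3 · u_1 = 0 (should be 0)
  u_3 · u_2 = 0 (should be 0)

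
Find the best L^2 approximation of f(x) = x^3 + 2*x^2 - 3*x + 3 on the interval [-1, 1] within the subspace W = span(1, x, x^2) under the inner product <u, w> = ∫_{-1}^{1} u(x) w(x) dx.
g(x) = 2*x^2 - 12*x/5 + 3

The best approximation g ∈ W is the orthogonal projection of f onto W. Writing g = a_0 + a_1 x + a_2 x^2, the coefficients solve the normal equations G · a = b where
  G_{ij} = <φ_i, φ_j> and b_i = <f, φ_i>, with φ_0 = 1, φ_1 = x, φ_2 = x^2.
G =
  [2, 0, 2/3]
  [0, 2/3, 0]
  [2/3, 0, 2/5],
b = (22/3, -8/5, 14/5).
Solving gives a_0 = 3, a_1 = -12/5, a_2 = 2, so
  g(x) = 2*x^2 - 12*x/5 + 3.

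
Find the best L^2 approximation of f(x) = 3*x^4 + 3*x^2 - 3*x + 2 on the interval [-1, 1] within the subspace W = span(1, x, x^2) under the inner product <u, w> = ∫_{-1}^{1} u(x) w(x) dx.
g(x) = 39*x^2/7 - 3*x + 61/35

The best approximation g ∈ W is the orthogonal projection of f onto W. Writing g = a_0 + a_1 x + a_2 x^2, the coefficients solve the normal equations G · a = b where
  G_{ij} = <φ_i, φ_j> and b_i = <f, φ_i>, with φ_0 = 1, φ_1 = x, φ_2 = x^2.
G =
  [2, 0, 2/3]
  [0, 2/3, 0]
  [2/3, 0, 2/5],
b = (36/5, -2, 356/105).
Solving gives a_0 = 61/35, a_1 = -3, a_2 = 39/7, so
  g(x) = 39*x^2/7 - 3*x + 61/35.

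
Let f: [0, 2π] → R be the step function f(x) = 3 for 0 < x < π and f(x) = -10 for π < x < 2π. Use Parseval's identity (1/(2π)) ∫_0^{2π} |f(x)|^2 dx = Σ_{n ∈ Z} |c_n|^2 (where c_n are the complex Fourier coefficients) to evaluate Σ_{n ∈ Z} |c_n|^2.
Σ |c_n|^2 = 109/2

Parseval equates the L^2 energy of f (normalised by 1/(2π)) with the ℓ^2 sum of its Fourier coefficients: (1/(2π)) ∫_0^{2π} |f|^2 = Σ |c_n|^2.
Compute the left side: (1/(2π)) [∫_0^π 3^2 dx + ∫_π^{2π} (-10)^2 dx] = (1/(2π)) · (9π + 100π) = (9 + 100)/2 = 109/2.
So Σ_{n ∈ Z} |c_n|^2 = 109/2.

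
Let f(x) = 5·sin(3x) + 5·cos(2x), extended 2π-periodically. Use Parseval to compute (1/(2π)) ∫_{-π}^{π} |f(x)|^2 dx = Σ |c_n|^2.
Σ |c_n|^2 = 25

Expand |f|^2 and use orthogonality of {sin(nx), cos(mx)} on [-π, π]:
  ∫_{-π}^{π} sin(nx)^2 dx = π, ∫ cos(mx)^2 dx = π, and cross terms integrate to 0.
So ∫_{-π}^{π} f(x)^2 dx = 5^2 · π + 5^2 · π = (25 + 25)π.
Divide by 2π: (25 + 25)/2 = 25.
By Parseval, this equals Σ |c_n|^2.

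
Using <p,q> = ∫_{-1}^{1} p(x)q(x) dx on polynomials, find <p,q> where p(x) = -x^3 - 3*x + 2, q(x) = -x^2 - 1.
<p,q> = -16/3

Expand the product: p(x)·q(x) = x^5 + 4*x^3 - 2*x^2 + 3*x - 2.
∫_{-1}^{1} of each monomial x^k gives [2/(k+1) if k even, 0 if k odd]. Integrating term-by-term (or equivalently evaluating the antiderivative F(x) = x^6/6 + x^4 - 2*x^3/3 + 3*x^2/2 - 2*x at the endpoints):
  F(1) − F(−1) = 0 − (16/3) = -16/3.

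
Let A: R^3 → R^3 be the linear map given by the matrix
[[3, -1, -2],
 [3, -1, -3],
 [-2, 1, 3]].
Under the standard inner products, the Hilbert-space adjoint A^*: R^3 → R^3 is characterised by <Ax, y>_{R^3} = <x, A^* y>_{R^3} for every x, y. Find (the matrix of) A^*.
A^* = A^T =
[[3, 3, -2],
 [-1, -1, 1],
 [-2, -3, 3]]

For real matrices with standard dot products, the defining identity <Ax, y> = <x, A^* y> gives (Ax)^T y = x^T (A^*) y, i.e. x^T A^T y = x^T (A^*) y. Since this holds for all x, y, we must have A^* = A^T. Therefore
A^* =
[[3, 3, -2],
 [-1, -1, 1],
 [-2, -3, 3]].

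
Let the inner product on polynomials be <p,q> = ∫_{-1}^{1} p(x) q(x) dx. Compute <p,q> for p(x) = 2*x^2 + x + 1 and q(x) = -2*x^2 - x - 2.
<p,q> = -154/15

Expand the product: p(x)·q(x) = -4*x^4 - 4*x^3 - 7*x^2 - 3*x - 2.
∫_{-1}^{1} of each monomial x^k gives [2/(k+1) if k even, 0 if k odd]. Integrating term-by-term (or equivalently evaluating the antiderivative F(x) = -4*x^5/5 - x^4 - 7*x^3/3 - 3*x^2/2 - 2*x at the endpoints):
  F(1) − F(−1) = -229/30 − (79/30) = -154/15.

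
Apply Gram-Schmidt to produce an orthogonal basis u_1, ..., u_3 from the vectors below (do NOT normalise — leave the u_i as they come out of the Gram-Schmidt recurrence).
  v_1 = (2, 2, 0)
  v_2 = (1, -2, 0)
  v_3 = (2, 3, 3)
Orthogonal basis:
  u_1 = (2, 2, 0)
  u_2 = (3/2, -3/2, 0)
  u_3 = (0, 0, 3)

Apply the Gram-Schmidt recurrence
  u_1 = v_1
  u_i = v_i − Σ_{j<i} ((v_i · u_j) / (u_j · u_j)) · u_j.

Step by step this gives:
  u_1 = (2, 2, 0)
  u_2 = (3/2, -3/2, 0)
  u_3 = (0, 0, 3)

Orthogonality check:
  u_2 · u_1 = 0 (should be 0)
  u_3 · u_1 = 0 (should be 0)
  u_3 · u_2 = 0 (should be 0)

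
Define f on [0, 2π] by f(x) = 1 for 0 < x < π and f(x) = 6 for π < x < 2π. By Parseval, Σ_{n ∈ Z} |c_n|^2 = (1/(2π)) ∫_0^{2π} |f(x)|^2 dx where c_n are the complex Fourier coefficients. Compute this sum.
Σ |c_n|^2 = 37/2

Parseval equates the L^2 energy of f (normalised by 1/(2π)) with the ℓ^2 sum of its Fourier coefficients: (1/(2π)) ∫_0^{2π} |f|^2 = Σ |c_n|^2.
Compute the left side: (1/(2π)) [∫_0^π 1^2 dx + ∫_π^{2π} 6^2 dx] = (1/(2π)) · (1π + 36π) = (1 + 36)/2 = 37/2.
So Σ_{n ∈ Z} |c_n|^2 = 37/2.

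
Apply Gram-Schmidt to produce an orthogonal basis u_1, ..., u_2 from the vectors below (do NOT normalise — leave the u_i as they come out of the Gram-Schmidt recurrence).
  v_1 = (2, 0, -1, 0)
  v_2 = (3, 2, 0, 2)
Orthogonal basis:
  u_1 = (2, 0, -1, 0)
  u_2 = (3/5, 2, 6/5, 2)

Apply the Gram-Schmidt recurrence
  u_1 = v_1
  u_i = v_i − Σ_{j<i} ((v_i · u_j) / (u_j · u_j)) · u_j.

Step by step this gives:
  u_1 = (2, 0, -1, 0)
  u_2 = (3/5, 2, 6/5, 2)

Orthogonality check:
  u_2 · u_1 = 0 (should be 0)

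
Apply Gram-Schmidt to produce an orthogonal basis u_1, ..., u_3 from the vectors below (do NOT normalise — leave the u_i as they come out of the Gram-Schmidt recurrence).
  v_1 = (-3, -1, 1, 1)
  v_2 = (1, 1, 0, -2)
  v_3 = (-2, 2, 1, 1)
Orthogonal basis:
  u_1 = (-3, -1, 1, 1)
  u_2 = (-1/2, 1/2, 1/2, -3/2)
  u_3 = (-1/3, 7/3, 1/3, 1)

Apply the Gram-Schmidt recurrence
  u_1 = v_1
  u_i = v_i − Σ_{j<i} ((v_i · u_j) / (u_j · u_j)) · u_j.

Step by step this gives:
  u_1 = (-3, -1, 1, 1)
  u_2 = (-1/2, 1/2, 1/2, -3/2)
  u_3 = (-1/3, 7/3, 1/3, 1)

Orthogonality check:
  u_2 · u_1 = 0 (should be 0)
  u_3 · u_1 = 0 (should be 0)
  u_3 · u_2 = 0 (should be 0)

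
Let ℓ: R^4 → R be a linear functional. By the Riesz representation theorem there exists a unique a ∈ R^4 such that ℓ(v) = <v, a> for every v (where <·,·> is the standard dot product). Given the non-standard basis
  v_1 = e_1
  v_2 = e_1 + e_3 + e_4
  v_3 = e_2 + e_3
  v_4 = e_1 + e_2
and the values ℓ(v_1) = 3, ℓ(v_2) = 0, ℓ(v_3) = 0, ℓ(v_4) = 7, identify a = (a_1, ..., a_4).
a = (3, 4, -4, 1)

Write a = (a_1, ..., a_4) in the standard basis. For each basis vector v_i, ℓ(v_i) = <v_i, a> is a linear equation in the a_j's. Collect the n equations into a matrix system V a = ℓ, where row i of V is v_i (expressed in the standard basis). Since V is invertible (lower-triangular with 1s on the diagonal, up to permutation), solve by back-substitution:
  V =
[[1, 0, 0, 0],
 [1, 0, 1, 1],
 [0, 1, 1, 0],
 [1, 1, 0, 0]]
  V a = (3, 0, 0, 7)
Solving gives a = (3, 4, -4, 1).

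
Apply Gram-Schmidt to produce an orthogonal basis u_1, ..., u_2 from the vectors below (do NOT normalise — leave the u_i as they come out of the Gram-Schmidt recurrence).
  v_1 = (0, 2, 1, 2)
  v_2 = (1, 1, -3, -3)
Orthogonal basis:
  u_1 = (0, 2, 1, 2)
  u_2 = (1, 23/9, -20/9, -13/9)

Apply the Gram-Schmidt recurrence
  u_1 = v_1
  u_i = v_i − Σ_{j<i} ((v_i · u_j) / (u_j · u_j)) · u_j.

Step by step this gives:
  u_1 = (0, 2, 1, 2)
  u_2 = (1, 23/9, -20/9, -13/9)

Orthogonality check:
  u_2 · u_1 = 0 (should be 0)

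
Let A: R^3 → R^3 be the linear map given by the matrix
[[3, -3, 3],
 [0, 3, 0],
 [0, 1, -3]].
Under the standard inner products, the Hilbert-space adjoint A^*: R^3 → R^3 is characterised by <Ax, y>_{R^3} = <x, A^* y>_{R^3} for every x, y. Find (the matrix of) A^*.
A^* = A^T =
[[3, 0, 0],
 [-3, 3, 1],
 [3, 0, -3]]

For real matrices with standard dot products, the defining identity <Ax, y> = <x, A^* y> gives (Ax)^T y = x^T (A^*) y, i.e. x^T A^T y = x^T (A^*) y. Since this holds for all x, y, we must have A^* = A^T. Therefore
A^* =
[[3, 0, 0],
 [-3, 3, 1],
 [3, 0, -3]].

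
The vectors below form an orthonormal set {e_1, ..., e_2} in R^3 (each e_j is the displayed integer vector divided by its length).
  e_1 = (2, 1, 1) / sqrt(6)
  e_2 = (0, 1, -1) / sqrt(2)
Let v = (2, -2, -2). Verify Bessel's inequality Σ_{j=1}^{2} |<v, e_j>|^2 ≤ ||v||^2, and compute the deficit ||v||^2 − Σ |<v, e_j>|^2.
Σ |<v, e_j>|^2 = 0; ||v||^2 = 12; deficit = 12

Write each e_j = u_j / sqrt(<u_j, u_j>) where u_j is the displayed integer vector. Then <v, e_j> = <v, u_j> / sqrt(<u_j, u_j>), so |<v, e_j>|^2 = <v, u_j>^2 / <u_j, u_j>.
Coefficients: <v, e_1> = 0/sqrt(6), <v, e_2> = 0/sqrt(2).
Square and sum: Σ |<v, e_j>|^2 = 0.
Compute ||v||^2 = v·v = 12.
Deficit = 12 − 0 = 12 ≥ 0, confirming Bessel's inequality. (The deficit equals ||v − Σ <v,e_j> e_j||^2, the squared distance from v to span{e_j}.)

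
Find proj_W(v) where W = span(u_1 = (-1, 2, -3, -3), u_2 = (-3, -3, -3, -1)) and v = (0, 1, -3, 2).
proj_W(v) = (-245/563, 67/563, -453/563, -359/563)

Set up U = [u_1 | ... | u_2] ∈ R^(4×2). The projector onto W = col(U) is P = U (U^T U)^(-1) U^T.
Compute U^T U =
  [23, 9]
  [9, 28],
and U^T v = (5, 4).
Solve U^T U · c = U^T v for the coefficients: c = (104/563, 47/563). The projection is proj_W(v) = U c.
Check: (v - proj_W(v)) · u_1 = 0  (should be 0).
Check: (v - proj_W(v)) · u_2 = 0  (should be 0).
Result: proj_W(v) = (-245/563, 67/563, -453/563, -359/563).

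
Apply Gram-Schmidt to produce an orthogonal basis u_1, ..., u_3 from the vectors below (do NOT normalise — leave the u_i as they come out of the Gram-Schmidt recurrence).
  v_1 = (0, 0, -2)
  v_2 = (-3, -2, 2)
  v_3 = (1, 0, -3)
Orthogonal basis:
  u_1 = (0, 0, -2)
  u_2 = (-3, -2, 0)
  u_3 = (4/13, -6/13, 0)

Apply the Gram-Schmidt recurrence
  u_1 = v_1
  u_i = v_i − Σ_{j<i} ((v_i · u_j) / (u_j · u_j)) · u_j.

Step by step this gives:
  u_1 = (0, 0, -2)
  u_2 = (-3, -2, 0)
  u_3 = (4/13, -6/13, 0)

Orthogonality check:
  u_2 · u_1 = 0 (should be 0)
  u_3 · u_1 = 0 (should be 0)
  u_3 · u_2 = 0 (should be 0)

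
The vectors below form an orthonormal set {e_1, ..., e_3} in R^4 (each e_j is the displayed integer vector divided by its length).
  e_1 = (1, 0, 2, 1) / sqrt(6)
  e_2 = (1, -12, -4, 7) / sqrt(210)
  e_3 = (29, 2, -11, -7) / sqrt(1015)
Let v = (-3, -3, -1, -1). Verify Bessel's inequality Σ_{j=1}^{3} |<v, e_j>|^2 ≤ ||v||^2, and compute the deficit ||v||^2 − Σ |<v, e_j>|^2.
Σ |<v, e_j>|^2 = 459/29; ||v||^2 = 20; deficit = 121/29

Write each e_j = u_j / sqrt(<u_j, u_j>) where u_j is the displayed integer vector. Then <v, e_j> = <v, u_j> / sqrt(<u_j, u_j>), so |<v, e_j>|^2 = <v, u_j>^2 / <u_j, u_j>.
Coefficients: <v, e_1> = -6/sqrt(6), <v, e_2> = 30/sqrt(210), <v, e_3> = -75/sqrt(1015).
Square and sum: Σ |<v, e_j>|^2 = 459/29.
Compute ||v||^2 = v·v = 20.
Deficit = 20 − 459/29 = 121/29 ≥ 0, confirming Bessel's inequality. (The deficit equals ||v − Σ <v,e_j> e_j||^2, the squared distance from v to span{e_j}.)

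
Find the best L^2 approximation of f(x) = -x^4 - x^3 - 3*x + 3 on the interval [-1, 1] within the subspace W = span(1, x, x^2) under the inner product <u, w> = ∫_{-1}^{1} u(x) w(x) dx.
g(x) = -6*x^2/7 - 18*x/5 + 108/35

The best approximation g ∈ W is the orthogonal projection of f onto W. Writing g = a_0 + a_1 x + a_2 x^2, the coefficients solve the normal equations G · a = b where
  G_{ij} = <φ_i, φ_j> and b_i = <f, φ_i>, with φ_0 = 1, φ_1 = x, φ_2 = x^2.
G =
  [2, 0, 2/3]
  [0, 2/3, 0]
  [2/3, 0, 2/5],
b = (28/5, -12/5, 12/7).
Solving gives a_0 = 108/35, a_1 = -18/5, a_2 = -6/7, so
  g(x) = -6*x^2/7 - 18*x/5 + 108/35.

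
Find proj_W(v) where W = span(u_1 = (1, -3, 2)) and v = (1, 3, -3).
proj_W(v) = (-1, 3, -2)

Set up U = [u_1 | ... | u_1] ∈ R^(3×1). The projector onto W = col(U) is P = U (U^T U)^(-1) U^T.
Compute U^T U =
  [14],
and U^T v = (-14).
Solve U^T U · c = U^T v for the coefficients: c = (-1). The projection is proj_W(v) = U c.
Check: (v - proj_W(v)) · u_1 = 0  (should be 0).
Result: proj_W(v) = (-1, 3, -2).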